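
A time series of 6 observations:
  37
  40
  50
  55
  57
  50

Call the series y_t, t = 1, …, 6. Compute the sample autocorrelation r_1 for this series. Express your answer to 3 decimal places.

0.512

Mean ȳ = (37 + 40 + 50 + 55 + 57 + 50)/6 = 48.1667
Deviations from mean: -11.1667, -8.1667, 1.8333, 6.8333, 8.8333, 1.8333
Σ(y_t−ȳ)(y_{t+1}−ȳ) = (91.1944) + (-14.9722) + (12.5278) + (60.3611) + (16.1944) = 165.3056
Denominator Σ(y_t−ȳ)² = 322.8333
r_1 = 165.3056 / 322.8333 = 0.512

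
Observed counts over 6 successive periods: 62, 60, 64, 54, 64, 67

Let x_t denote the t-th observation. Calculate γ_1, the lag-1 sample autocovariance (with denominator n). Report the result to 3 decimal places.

Mean x̄ = (62 + 60 + 64 + 54 + 64 + 67)/6 = 61.8333
Σ_{t=1}^{5}(x_t−x̄)(x_{t+1}−x̄) = -27.0278
γ_1 = -27.0278 / 6 = -4.505

-4.505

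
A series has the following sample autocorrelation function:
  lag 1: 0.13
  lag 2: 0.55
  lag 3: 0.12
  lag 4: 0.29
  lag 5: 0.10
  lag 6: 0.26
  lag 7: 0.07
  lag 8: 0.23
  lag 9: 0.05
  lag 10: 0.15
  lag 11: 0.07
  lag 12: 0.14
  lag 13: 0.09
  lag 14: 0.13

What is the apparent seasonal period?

The largest autocorrelation is r_2 = 0.55, with weaker echoes at lags 4 (0.29), 6 (0.26), 8 (0.23) and 10 (0.15); the remaining lags stay at or below 0.14.
The dominant spike at lag 2 indicates a seasonal period of 2.

2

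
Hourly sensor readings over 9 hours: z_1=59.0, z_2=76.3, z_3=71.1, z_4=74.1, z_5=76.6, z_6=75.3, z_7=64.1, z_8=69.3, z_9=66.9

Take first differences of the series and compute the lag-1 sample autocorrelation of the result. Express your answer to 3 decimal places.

-0.307

First differences Δz: 17.3, -5.2, 3.0, 2.5, -1.3, -11.2, 5.2, -2.4
Mean of differences = 0.9875
Numerator Σ(Δz_t−Δz̄)(Δz_{t+1}−Δz̄) = -151.5327
Denominator Σ(Δz_t−Δz̄)² = 493.7088
r_1(Δz) = -151.5327 / 493.7088 = -0.307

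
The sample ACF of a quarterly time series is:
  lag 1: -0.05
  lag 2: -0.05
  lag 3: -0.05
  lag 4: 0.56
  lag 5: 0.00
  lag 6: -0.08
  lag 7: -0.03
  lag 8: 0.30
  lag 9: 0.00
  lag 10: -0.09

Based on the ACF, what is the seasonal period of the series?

The largest autocorrelation is r_4 = 0.56, with a weaker echo at lag 8 (0.30); the remaining lags stay at or below 0.00.
The dominant spike at lag 4 indicates a seasonal period of 4.

4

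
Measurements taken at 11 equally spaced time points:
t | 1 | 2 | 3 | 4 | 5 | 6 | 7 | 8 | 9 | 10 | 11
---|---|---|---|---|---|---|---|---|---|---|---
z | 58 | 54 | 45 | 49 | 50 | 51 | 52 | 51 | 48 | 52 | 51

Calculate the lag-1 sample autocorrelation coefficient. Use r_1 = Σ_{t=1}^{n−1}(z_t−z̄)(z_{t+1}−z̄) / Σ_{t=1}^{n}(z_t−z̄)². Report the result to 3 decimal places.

Mean z̄ = (58 + 54 + 45 + 49 + 50 + 51 + 52 + 51 + 48 + 52 + 51)/11 = 51.0000
Numerator Σ_{t=1}^{10}(z_t−z̄)(z_{t+1}−z̄) = 14.0000
Denominator Σ(z_t−z̄)² = 110.0000
r_1 = 14.0000 / 110.0000 = 0.127

0.127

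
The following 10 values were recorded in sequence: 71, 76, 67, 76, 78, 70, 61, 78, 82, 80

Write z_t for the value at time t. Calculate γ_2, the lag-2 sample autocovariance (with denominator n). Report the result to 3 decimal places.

-16.042

Mean z̄ = (71 + 76 + 67 + 76 + 78 + 70 + 61 + 78 + 82 + 80)/10 = 73.9000
Σ_{t=1}^{8}(z_t−z̄)(z_{t+2}−z̄) = -160.4200
γ_2 = -160.4200 / 10 = -16.042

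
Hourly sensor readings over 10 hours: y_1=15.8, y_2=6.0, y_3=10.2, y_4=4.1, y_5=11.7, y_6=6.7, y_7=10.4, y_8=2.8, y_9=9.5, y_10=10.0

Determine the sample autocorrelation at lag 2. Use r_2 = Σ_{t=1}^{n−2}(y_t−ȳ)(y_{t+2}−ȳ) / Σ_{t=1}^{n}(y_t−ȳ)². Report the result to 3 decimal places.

Mean ȳ = (15.8 + 6.0 + 10.2 + 4.1 + 11.7 + 6.7 + 10.4 + 2.8 + 9.5 + 10.0)/10 = 8.7200
Numerator Σ_{t=1}^{8}(y_t−ȳ)(y_{t+2}−ȳ) = 47.4852
Denominator Σ(y_t−ȳ)² = 134.1360
r_2 = 47.4852 / 134.1360 = 0.354

0.354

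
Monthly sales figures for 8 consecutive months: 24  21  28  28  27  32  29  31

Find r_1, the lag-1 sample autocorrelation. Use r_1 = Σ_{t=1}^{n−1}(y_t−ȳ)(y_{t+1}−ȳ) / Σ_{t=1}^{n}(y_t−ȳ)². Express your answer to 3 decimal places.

0.325

Mean ȳ = (24 + 21 + 28 + 28 + 27 + 32 + 29 + 31)/8 = 27.5000
Deviations from mean: -3.5000, -6.5000, 0.5000, 0.5000, -0.5000, 4.5000, 1.5000, 3.5000
Σ(y_t−ȳ)(y_{t+1}−ȳ) = (22.7500) + (-3.2500) + (0.2500) + (-0.2500) + (-2.2500) + (6.7500) + (5.2500) = 29.2500
Denominator Σ(y_t−ȳ)² = 90.0000
r_1 = 29.2500 / 90.0000 = 0.325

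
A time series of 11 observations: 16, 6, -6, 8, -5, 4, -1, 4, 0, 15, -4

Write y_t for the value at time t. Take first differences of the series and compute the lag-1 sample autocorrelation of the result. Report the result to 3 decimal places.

First differences Δy: -10, -12, 14, -13, 9, -5, 5, -4, 15, -19
Mean of differences = -2.0000
Numerator Σ(Δy_t−Δȳ)(Δy_{t+1}−Δȳ) = -768.0000
Denominator Σ(Δy_t−Δȳ)² = 1302.0000
r_1(Δy) = -768.0000 / 1302.0000 = -0.590

-0.590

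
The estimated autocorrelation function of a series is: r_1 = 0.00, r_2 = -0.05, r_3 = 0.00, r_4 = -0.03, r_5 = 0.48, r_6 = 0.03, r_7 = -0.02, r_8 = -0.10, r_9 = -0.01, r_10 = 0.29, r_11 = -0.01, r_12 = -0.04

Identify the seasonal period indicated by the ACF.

5

The largest autocorrelation is r_5 = 0.48, with a weaker echo at lag 10 (0.29); the remaining lags stay at or below 0.03.
The dominant spike at lag 5 indicates a seasonal period of 5.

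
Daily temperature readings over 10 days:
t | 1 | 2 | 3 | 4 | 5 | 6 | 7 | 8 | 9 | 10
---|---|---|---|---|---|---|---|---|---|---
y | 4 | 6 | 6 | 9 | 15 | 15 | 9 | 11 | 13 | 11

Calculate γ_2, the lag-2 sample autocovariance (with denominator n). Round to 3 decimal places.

0.148

Mean ȳ = (4 + 6 + 6 + 9 + 15 + 15 + 9 + 11 + 13 + 11)/10 = 9.9000
Σ_{t=1}^{8}(y_t−ȳ)(y_{t+2}−ȳ) = 1.4800
γ_2 = 1.4800 / 10 = 0.148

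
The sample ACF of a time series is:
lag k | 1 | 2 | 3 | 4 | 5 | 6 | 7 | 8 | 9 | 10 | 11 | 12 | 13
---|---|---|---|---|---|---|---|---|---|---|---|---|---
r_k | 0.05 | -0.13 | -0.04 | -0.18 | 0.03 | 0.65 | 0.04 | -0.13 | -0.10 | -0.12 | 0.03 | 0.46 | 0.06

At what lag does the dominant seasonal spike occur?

6

The largest autocorrelation is r_6 = 0.65, with a weaker echo at lag 12 (0.46); the remaining lags stay at or below 0.06.
The dominant spike at lag 6 indicates a seasonal period of 6.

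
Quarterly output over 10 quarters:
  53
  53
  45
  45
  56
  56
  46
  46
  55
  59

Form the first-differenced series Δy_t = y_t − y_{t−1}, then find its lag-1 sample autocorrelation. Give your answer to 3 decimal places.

First differences Δy: 0, -8, 0, 11, 0, -10, 0, 9, 4
Mean of differences = 0.6667
Numerator Σ(Δy_t−Δȳ)(Δy_{t+1}−Δȳ) = 34.2222
Denominator Σ(Δy_t−Δȳ)² = 378.0000
r_1(Δy) = 34.2222 / 378.0000 = 0.091

0.091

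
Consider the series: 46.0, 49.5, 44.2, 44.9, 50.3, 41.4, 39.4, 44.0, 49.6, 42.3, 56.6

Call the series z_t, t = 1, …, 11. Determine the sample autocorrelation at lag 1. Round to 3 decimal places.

Mean z̄ = (46.0 + 49.5 + 44.2 + 44.9 + 50.3 + 41.4 + 39.4 + 44.0 + 49.6 + 42.3 + 56.6)/11 = 46.2000
Numerator Σ_{t=1}^{10}(z_t−z̄)(z_{t+1}−z̄) = -43.3700
Denominator Σ(z_t−z̄)² = 242.4800
r_1 = -43.3700 / 242.4800 = -0.179

-0.179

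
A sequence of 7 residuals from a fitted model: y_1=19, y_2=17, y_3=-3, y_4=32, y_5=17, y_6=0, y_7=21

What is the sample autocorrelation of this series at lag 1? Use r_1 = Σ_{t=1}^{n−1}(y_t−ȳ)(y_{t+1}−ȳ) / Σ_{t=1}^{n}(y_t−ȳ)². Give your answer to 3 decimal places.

Mean ȳ = (19 + 17 − 3 + 32 + 17 + 0 + 21)/7 = 14.7143
Deviations from mean: 4.2857, 2.2857, -17.7143, 17.2857, 2.2857, -14.7143, 6.2857
Σ(y_t−ȳ)(y_{t+1}−ȳ) = (9.7959) + (-40.4898) + (-306.2041) + (39.5102) + (-33.6327) + (-92.4898) = -423.5102
Denominator Σ(y_t−ȳ)² = 897.4286
r_1 = -423.5102 / 897.4286 = -0.472

-0.472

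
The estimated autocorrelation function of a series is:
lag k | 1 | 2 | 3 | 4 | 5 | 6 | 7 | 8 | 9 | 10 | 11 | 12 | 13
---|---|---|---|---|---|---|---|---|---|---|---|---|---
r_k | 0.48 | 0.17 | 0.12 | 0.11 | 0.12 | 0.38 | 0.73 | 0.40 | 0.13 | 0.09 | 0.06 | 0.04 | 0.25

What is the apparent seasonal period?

7

The largest autocorrelation is r_7 = 0.73; the remaining lags stay at or below 0.48. The elevated value at lag 1 (0.48), dropping to 0.17 at lag 2, reflects decaying short-term dependence rather than seasonality.
The dominant spike at lag 7 indicates a seasonal period of 7.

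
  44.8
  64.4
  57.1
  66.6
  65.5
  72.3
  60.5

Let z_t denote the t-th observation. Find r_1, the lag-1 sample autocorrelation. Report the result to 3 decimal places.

-0.070

Mean z̄ = (44.8 + 64.4 + 57.1 + 66.6 + 65.5 + 72.3 + 60.5)/7 = 61.6000
Deviations from mean: -16.8000, 2.8000, -4.5000, 5.0000, 3.9000, 10.7000, -1.1000
Numerator Σ_{t=1}^{6}(z_t−z̄)(z_{t+1}−z̄) = -32.6800
Denominator Σ(z_t−z̄)² = 466.2400
r_1 = -32.6800 / 466.2400 = -0.070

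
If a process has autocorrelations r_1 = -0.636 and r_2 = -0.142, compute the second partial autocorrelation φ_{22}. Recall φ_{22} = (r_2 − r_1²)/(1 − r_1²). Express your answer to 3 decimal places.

-0.918

φ_{22} = (r_2 − r_1²) / (1 − r_1²)
r_1² = (-0.636)² = 0.404496
Numerator = -0.142 − 0.4045 = -0.5465; denominator = 1 − 0.4045 = 0.5955
φ_{22} = -0.5465 / 0.5955 = -0.918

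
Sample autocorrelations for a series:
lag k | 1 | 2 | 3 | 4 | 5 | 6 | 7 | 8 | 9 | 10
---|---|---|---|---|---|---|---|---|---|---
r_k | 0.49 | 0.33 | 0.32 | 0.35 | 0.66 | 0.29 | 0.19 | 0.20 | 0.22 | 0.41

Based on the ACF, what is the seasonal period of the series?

5

The largest autocorrelation is r_5 = 0.66; the remaining lags stay at or below 0.49. The elevated value at lag 1 (0.49), dropping to 0.33 at lag 2, reflects decaying short-term dependence rather than seasonality.
The dominant spike at lag 5 indicates a seasonal period of 5.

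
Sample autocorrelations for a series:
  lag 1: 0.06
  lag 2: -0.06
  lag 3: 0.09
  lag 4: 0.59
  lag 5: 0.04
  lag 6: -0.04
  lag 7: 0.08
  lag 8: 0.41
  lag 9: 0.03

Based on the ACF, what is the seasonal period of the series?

4

The largest autocorrelation is r_4 = 0.59, with a weaker echo at lag 8 (0.41); the remaining lags stay at or below 0.09.
The dominant spike at lag 4 indicates a seasonal period of 4.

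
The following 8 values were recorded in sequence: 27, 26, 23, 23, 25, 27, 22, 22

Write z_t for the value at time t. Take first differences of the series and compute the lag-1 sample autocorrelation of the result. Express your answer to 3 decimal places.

First differences Δz: -1, -3, 0, 2, 2, -5, 0
Mean of differences = -0.7143
Numerator Σ(Δz_t−Δz̄)(Δz_{t+1}−Δz̄) = -6.3673
Denominator Σ(Δz_t−Δz̄)² = 39.4286
r_1(Δz) = -6.3673 / 39.4286 = -0.161

-0.161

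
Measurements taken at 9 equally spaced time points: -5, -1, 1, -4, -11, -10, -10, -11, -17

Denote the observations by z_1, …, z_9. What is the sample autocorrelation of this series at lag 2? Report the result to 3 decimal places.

0.180

Mean z̄ = (-5 − 1 + 1 − 4 − 11 − 10 − 10 − 11 − 17)/9 = -7.5556
Σ(z_t−z̄)(z_{t+2}−z̄) = (21.8642) + (23.3086) + (-29.4691) + (-8.6914) + (8.4198) + (8.4198) + (23.0864) = 46.9383
Denominator Σ(z_t−z̄)² = 260.2222
r_2 = 46.9383 / 260.2222 = 0.180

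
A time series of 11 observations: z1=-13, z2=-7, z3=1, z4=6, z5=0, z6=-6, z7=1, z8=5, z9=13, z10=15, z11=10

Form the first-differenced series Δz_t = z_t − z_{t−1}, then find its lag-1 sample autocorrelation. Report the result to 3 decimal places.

0.206

First differences Δz: 6, 8, 5, -6, -6, 7, 4, 8, 2, -5
Mean of differences = 2.3000
Numerator Σ(Δz_t−Δz̄)(Δz_{t+1}−Δz̄) = 62.1100
Denominator Σ(Δz_t−Δz̄)² = 302.1000
r_1(Δz) = 62.1100 / 302.1000 = 0.206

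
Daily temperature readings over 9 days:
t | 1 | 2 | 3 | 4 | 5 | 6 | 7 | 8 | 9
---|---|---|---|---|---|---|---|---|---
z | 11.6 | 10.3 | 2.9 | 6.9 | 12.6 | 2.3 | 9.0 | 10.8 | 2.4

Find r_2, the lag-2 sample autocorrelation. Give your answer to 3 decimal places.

Mean z̄ = (11.6 + 10.3 + 2.9 + 6.9 + 12.6 + 2.3 + 9.0 + 10.8 + 2.4)/9 = 7.6444
Numerator Σ_{t=1}^{7}(z_t−z̄)(z_{t+2}−z̄) = -57.5328
Denominator Σ(z_t−z̄)² = 138.1822
r_2 = -57.5328 / 138.1822 = -0.416

-0.416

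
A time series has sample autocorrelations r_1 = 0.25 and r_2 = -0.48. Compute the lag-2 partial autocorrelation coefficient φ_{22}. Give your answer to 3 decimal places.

φ_{22} = (r_2 − r_1²) / (1 − r_1²)
r_1² = (0.25)² = 0.0625
Numerator = -0.48 − 0.0625 = -0.5425; denominator = 1 − 0.0625 = 0.9375
φ_{22} = -0.5425 / 0.9375 = -0.579

-0.579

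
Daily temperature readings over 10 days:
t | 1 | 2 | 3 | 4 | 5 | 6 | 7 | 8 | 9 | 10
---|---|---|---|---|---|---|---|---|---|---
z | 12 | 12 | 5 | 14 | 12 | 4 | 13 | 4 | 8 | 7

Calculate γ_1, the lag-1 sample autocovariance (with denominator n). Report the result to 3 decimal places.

-5.601

Mean z̄ = (12 + 12 + 5 + 14 + 12 + 4 + 13 + 4 + 8 + 7)/10 = 9.1000
Σ_{t=1}^{9}(z_t−z̄)(z_{t+1}−z̄) = -56.0100
γ_1 = -56.0100 / 10 = -5.601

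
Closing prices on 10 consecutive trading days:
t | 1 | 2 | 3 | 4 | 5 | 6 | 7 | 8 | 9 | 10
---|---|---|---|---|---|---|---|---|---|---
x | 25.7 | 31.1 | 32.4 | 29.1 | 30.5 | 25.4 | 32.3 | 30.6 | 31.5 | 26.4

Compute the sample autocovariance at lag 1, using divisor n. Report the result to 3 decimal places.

Mean x̄ = (25.7 + 31.1 + 32.4 + 29.1 + 30.5 + 25.4 + 32.3 + 30.6 + 31.5 + 26.4)/10 = 29.5000
Σ_{t=1}^{9}(x_t−x̄)(x_{t+1}−x̄) = -19.5000
γ_1 = -19.5000 / 10 = -1.950

-1.950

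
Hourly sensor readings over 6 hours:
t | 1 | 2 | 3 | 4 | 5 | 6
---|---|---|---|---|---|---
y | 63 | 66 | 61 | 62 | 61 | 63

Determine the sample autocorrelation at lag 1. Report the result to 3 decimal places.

-0.160

Mean ȳ = (63 + 66 + 61 + 62 + 61 + 63)/6 = 62.6667
Deviations from mean: 0.3333, 3.3333, -1.6667, -0.6667, -1.6667, 0.3333
Σ(y_t−ȳ)(y_{t+1}−ȳ) = (1.1111) + (-5.5556) + (1.1111) + (1.1111) + (-0.5556) = -2.7778
Denominator Σ(y_t−ȳ)² = 17.3333
r_1 = -2.7778 / 17.3333 = -0.160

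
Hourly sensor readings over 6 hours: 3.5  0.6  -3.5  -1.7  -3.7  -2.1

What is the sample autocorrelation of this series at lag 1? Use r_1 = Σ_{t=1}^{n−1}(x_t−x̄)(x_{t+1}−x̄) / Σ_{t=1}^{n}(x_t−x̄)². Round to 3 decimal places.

0.241

Mean x̄ = (3.5 + 0.6 − 3.5 − 1.7 − 3.7 − 2.1)/6 = -1.1500
Deviations from mean: 4.6500, 1.7500, -2.3500, -0.5500, -2.5500, -0.9500
Σ(x_t−x̄)(x_{t+1}−x̄) = (8.1375) + (-4.1125) + (1.2925) + (1.4025) + (2.4225) = 9.1425
Denominator Σ(x_t−x̄)² = 37.9150
r_1 = 9.1425 / 37.9150 = 0.241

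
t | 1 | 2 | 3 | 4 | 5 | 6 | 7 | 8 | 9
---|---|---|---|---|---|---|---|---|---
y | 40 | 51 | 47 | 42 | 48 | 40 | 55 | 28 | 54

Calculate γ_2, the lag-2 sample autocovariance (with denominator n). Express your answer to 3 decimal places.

Mean ȳ = (40 + 51 + 47 + 42 + 48 + 40 + 55 + 28 + 54)/9 = 45.0000
Σ_{t=1}^{7}(y_t−ȳ)(y_{t+2}−ȳ) = 198.0000
γ_2 = 198.0000 / 9 = 22.000

22.000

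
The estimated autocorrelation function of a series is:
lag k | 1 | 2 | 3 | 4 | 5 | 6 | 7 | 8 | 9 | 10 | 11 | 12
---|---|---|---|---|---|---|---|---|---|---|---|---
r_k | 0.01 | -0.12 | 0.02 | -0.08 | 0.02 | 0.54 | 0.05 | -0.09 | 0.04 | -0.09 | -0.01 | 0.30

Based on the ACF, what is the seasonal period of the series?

The largest autocorrelation is r_6 = 0.54, with a weaker echo at lag 12 (0.30); the remaining lags stay at or below 0.05.
The dominant spike at lag 6 indicates a seasonal period of 6.

6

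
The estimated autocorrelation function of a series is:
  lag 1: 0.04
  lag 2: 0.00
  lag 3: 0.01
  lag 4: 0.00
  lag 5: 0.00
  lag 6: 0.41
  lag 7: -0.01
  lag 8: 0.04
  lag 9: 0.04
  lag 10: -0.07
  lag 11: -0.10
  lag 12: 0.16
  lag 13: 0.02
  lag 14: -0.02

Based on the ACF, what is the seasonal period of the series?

6

The largest autocorrelation is r_6 = 0.41, with a weaker echo at lag 12 (0.16); the remaining lags stay at or below 0.04.
The dominant spike at lag 6 indicates a seasonal period of 6.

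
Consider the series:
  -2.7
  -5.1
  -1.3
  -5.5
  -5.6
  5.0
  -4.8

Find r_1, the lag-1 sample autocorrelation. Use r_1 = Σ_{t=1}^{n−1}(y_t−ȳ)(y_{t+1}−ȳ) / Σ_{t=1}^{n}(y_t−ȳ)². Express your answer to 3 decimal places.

Mean ȳ = (-2.7 − 5.1 − 1.3 − 5.5 − 5.6 + 5.0 − 4.8)/7 = -2.8571
Numerator Σ_{t=1}^{6}(y_t−ȳ)(y_{t+1}−ȳ) = -37.5276
Denominator Σ(y_t−ȳ)² = 87.4971
r_1 = -37.5276 / 87.4971 = -0.429

-0.429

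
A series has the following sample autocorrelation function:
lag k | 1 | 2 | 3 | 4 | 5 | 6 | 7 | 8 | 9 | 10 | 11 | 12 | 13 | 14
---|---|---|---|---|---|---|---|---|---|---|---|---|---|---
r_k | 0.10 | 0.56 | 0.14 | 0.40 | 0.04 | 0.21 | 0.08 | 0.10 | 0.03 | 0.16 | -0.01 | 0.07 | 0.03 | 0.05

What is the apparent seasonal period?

2

The largest autocorrelation is r_2 = 0.56, with weaker echoes at lags 4 (0.40), 6 (0.21) and 10 (0.16); the remaining lags stay at or below 0.14.
The dominant spike at lag 2 indicates a seasonal period of 2.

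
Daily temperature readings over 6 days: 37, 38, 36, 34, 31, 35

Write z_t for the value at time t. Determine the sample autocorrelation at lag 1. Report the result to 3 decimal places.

0.394

Mean z̄ = (37 + 38 + 36 + 34 + 31 + 35)/6 = 35.1667
Deviations from mean: 1.8333, 2.8333, 0.8333, -1.1667, -4.1667, -0.1667
Σ(z_t−z̄)(z_{t+1}−z̄) = (5.1944) + (2.3611) + (-0.9722) + (4.8611) + (0.6944) = 12.1389
Denominator Σ(z_t−z̄)² = 30.8333
r_1 = 12.1389 / 30.8333 = 0.394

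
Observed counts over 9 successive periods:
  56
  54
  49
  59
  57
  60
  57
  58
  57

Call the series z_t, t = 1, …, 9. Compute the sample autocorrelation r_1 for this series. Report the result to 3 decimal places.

0.086

Mean z̄ = (56 + 54 + 49 + 59 + 57 + 60 + 57 + 58 + 57)/9 = 56.3333
Numerator Σ_{t=1}^{8}(z_t−z̄)(z_{t+1}−z̄) = 7.2222
Denominator Σ(z_t−z̄)² = 84.0000
r_1 = 7.2222 / 84.0000 = 0.086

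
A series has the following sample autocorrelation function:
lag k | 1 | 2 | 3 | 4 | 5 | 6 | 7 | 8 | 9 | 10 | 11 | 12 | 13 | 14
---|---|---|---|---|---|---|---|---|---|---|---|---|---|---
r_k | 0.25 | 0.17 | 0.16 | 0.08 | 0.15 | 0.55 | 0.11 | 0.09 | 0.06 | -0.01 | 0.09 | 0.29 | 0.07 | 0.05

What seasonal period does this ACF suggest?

The largest autocorrelation is r_6 = 0.55, with a weaker echo at lag 12 (0.29); the remaining lags stay at or below 0.25. The elevated value at lag 1 (0.25), dropping to 0.17 at lag 2, reflects decaying short-term dependence rather than seasonality.
The dominant spike at lag 6 indicates a seasonal period of 6.

6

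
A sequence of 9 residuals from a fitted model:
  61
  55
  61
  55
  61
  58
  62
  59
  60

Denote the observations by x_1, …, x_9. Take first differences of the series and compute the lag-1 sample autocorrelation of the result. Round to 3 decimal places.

-0.853

First differences Δx: -6, 6, -6, 6, -3, 4, -3, 1
Mean of differences = -0.1250
Numerator Σ(Δx_t−Δx̄)(Δx_{t+1}−Δx̄) = -152.5156
Denominator Σ(Δx_t−Δx̄)² = 178.8750
r_1(Δx) = -152.5156 / 178.8750 = -0.853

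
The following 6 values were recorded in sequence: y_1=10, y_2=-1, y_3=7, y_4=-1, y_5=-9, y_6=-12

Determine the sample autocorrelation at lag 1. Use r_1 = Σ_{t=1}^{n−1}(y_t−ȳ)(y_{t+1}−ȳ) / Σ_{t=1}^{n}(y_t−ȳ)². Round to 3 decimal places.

0.238

Mean ȳ = (10 − 1 + 7 − 1 − 9 − 12)/6 = -1.0000
Σ(y_t−ȳ)(y_{t+1}−ȳ) = (0.0000) + (0.0000) + (0.0000) + (0.0000) + (88.0000) = 88.0000
Denominator Σ(y_t−ȳ)² = 370.0000
r_1 = 88.0000 / 370.0000 = 0.238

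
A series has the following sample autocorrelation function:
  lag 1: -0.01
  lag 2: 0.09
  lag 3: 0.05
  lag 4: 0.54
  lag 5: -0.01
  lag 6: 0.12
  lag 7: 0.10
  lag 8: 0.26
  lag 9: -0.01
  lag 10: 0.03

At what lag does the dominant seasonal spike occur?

4

The largest autocorrelation is r_4 = 0.54, with a weaker echo at lag 8 (0.26); the remaining lags stay at or below 0.12.
The dominant spike at lag 4 indicates a seasonal period of 4.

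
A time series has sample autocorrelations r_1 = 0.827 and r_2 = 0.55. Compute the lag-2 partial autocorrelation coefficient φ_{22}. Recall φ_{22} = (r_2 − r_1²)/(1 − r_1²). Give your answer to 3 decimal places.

-0.424

φ_{22} = (r_2 − r_1²) / (1 − r_1²)
r_1² = (0.827)² = 0.683929
Numerator = 0.55 − 0.6839 = -0.1339; denominator = 1 − 0.6839 = 0.3161
φ_{22} = -0.1339 / 0.3161 = -0.424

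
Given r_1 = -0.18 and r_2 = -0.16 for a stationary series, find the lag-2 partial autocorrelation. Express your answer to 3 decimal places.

φ_{22} = (r_2 − r_1²) / (1 − r_1²)
r_1² = (-0.18)² = 0.0324
Numerator = -0.16 − 0.0324 = -0.1924; denominator = 1 − 0.0324 = 0.9676
φ_{22} = -0.1924 / 0.9676 = -0.199

-0.199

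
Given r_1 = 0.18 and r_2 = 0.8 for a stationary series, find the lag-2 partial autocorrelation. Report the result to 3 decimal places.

0.793

φ_{22} = (r_2 − r_1²) / (1 − r_1²)
r_1² = (0.18)² = 0.0324
Numerator = 0.8 − 0.0324 = 0.7676; denominator = 1 − 0.0324 = 0.9676
φ_{22} = 0.7676 / 0.9676 = 0.793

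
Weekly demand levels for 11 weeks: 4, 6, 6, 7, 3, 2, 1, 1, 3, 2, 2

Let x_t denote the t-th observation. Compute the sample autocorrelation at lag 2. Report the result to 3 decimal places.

0.314

Mean x̄ = (4 + 6 + 6 + 7 + 3 + 2 + 1 + 1 + 3 + 2 + 2)/11 = 3.3636
Numerator Σ_{t=1}^{9}(x_t−x̄)(x_{t+2}−x̄) = 14.0083
Denominator Σ(x_t−x̄)² = 44.5455
r_2 = 14.0083 / 44.5455 = 0.314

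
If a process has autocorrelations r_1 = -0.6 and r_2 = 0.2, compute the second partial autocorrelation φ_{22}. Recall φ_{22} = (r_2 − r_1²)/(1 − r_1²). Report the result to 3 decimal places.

φ_{22} = (r_2 − r_1²) / (1 − r_1²)
r_1² = (-0.6)² = 0.36
Numerator = 0.2 − 0.3600 = -0.1600; denominator = 1 − 0.3600 = 0.6400
φ_{22} = -0.1600 / 0.6400 = -0.250

-0.250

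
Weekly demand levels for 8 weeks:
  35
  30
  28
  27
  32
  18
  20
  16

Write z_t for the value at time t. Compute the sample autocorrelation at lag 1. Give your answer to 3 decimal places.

0.331

Mean z̄ = (35 + 30 + 28 + 27 + 32 + 18 + 20 + 16)/8 = 25.7500
Σ(z_t−z̄)(z_{t+1}−z̄) = (39.3125) + (9.5625) + (2.8125) + (7.8125) + (-48.4375) + (44.5625) + (56.0625) = 111.6875
Denominator Σ(z_t−z̄)² = 337.5000
r_1 = 111.6875 / 337.5000 = 0.331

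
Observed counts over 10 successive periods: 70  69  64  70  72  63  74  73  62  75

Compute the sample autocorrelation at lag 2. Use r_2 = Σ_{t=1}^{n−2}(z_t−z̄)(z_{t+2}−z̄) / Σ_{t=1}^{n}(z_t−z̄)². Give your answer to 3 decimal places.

Mean z̄ = (70 + 69 + 64 + 70 + 72 + 63 + 74 + 73 + 62 + 75)/10 = 69.2000
Numerator Σ_{t=1}^{8}(z_t−z̄)(z_{t+2}−z̄) = -46.4800
Denominator Σ(z_t−z̄)² = 197.6000
r_2 = -46.4800 / 197.6000 = -0.235

-0.235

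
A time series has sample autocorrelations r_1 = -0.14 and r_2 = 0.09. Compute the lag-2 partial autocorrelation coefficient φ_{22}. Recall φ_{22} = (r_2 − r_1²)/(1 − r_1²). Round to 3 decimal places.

φ_{22} = (r_2 − r_1²) / (1 − r_1²)
r_1² = (-0.14)² = 0.0196
Numerator = 0.09 − 0.0196 = 0.0704; denominator = 1 − 0.0196 = 0.9804
φ_{22} = 0.0704 / 0.9804 = 0.072

0.072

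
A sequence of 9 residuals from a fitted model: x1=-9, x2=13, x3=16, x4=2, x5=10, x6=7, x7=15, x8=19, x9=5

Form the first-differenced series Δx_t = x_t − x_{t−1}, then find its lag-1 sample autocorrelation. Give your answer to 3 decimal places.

First differences Δx: 22, 3, -14, 8, -3, 8, 4, -14
Mean of differences = 1.7500
Numerator Σ(Δx_t−Δx̄)(Δx_{t+1}−Δx̄) = -173.5625
Denominator Σ(Δx_t−Δx̄)² = 1013.5000
r_1(Δx) = -173.5625 / 1013.5000 = -0.171

-0.171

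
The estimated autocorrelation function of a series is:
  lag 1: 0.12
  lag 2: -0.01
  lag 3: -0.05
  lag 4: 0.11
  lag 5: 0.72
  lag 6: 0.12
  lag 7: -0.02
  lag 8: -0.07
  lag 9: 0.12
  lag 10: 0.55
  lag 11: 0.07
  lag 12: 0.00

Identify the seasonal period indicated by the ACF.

The largest autocorrelation is r_5 = 0.72, with a weaker echo at lag 10 (0.55); the remaining lags stay at or below 0.12.
The dominant spike at lag 5 indicates a seasonal period of 5.

5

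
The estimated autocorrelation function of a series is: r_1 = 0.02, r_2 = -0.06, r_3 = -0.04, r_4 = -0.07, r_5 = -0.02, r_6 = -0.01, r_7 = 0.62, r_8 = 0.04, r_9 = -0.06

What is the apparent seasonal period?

7

The largest autocorrelation is r_7 = 0.62; the remaining lags stay at or below 0.04.
The dominant spike at lag 7 indicates a seasonal period of 7.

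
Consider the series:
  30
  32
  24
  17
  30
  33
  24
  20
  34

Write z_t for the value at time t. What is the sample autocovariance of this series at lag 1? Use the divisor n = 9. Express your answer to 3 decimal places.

Mean z̄ = (30 + 32 + 24 + 17 + 30 + 33 + 24 + 20 + 34)/9 = 27.1111
Σ_{t=1}^{8}(z_t−z̄)(z_{t+1}−z̄) = -27.0123
γ_1 = -27.0123 / 9 = -3.001

-3.001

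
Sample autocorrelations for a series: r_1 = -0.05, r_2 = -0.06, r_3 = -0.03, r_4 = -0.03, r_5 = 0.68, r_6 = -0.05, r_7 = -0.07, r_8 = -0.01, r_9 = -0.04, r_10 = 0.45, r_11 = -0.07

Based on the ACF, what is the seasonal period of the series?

5

The largest autocorrelation is r_5 = 0.68, with a weaker echo at lag 10 (0.45); the remaining lags stay at or below -0.01.
The dominant spike at lag 5 indicates a seasonal period of 5.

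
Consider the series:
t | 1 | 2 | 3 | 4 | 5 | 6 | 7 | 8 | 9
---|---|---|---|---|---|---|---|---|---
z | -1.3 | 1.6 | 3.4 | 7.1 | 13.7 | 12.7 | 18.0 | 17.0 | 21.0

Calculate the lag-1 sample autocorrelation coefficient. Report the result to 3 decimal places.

0.639

Mean z̄ = (-1.3 + 1.6 + 3.4 + 7.1 + 13.7 + 12.7 + 18.0 + 17.0 + 21.0)/9 = 10.3556
Numerator Σ_{t=1}^{8}(z_t−z̄)(z_{t+1}−z̄) = 321.9891
Denominator Σ(z_t−z̄)² = 504.0622
r_1 = 321.9891 / 504.0622 = 0.639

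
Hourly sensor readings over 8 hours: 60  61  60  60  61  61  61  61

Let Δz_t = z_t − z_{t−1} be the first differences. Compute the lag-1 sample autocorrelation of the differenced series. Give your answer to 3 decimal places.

-0.357

First differences Δz: 1, -1, 0, 1, 0, 0, 0
Mean of differences = 0.1429
Numerator Σ(Δz_t−Δz̄)(Δz_{t+1}−Δz̄) = -1.0204
Denominator Σ(Δz_t−Δz̄)² = 2.8571
r_1(Δz) = -1.0204 / 2.8571 = -0.357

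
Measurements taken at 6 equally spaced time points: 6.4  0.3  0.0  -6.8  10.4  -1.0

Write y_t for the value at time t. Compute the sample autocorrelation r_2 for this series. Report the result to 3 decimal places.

Mean ȳ = (6.4 + 0.3 + 0.0 − 6.8 + 10.4 − 1.0)/6 = 1.5500
Numerator Σ_{t=1}^{4}(y_t−ȳ)(y_{t+2}−ȳ) = 10.4950
Denominator Σ(y_t−ȳ)² = 182.0350
r_2 = 10.4950 / 182.0350 = 0.058

0.058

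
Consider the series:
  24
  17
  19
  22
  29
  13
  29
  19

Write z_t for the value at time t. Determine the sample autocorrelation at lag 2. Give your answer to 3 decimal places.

0.205

Mean z̄ = (24 + 17 + 19 + 22 + 29 + 13 + 29 + 19)/8 = 21.5000
Deviations from mean: 2.5000, -4.5000, -2.5000, 0.5000, 7.5000, -8.5000, 7.5000, -2.5000
Σ(z_t−z̄)(z_{t+2}−z̄) = (-6.2500) + (-2.2500) + (-18.7500) + (-4.2500) + (56.2500) + (21.2500) = 46.0000
Denominator Σ(z_t−z̄)² = 224.0000
r_2 = 46.0000 / 224.0000 = 0.205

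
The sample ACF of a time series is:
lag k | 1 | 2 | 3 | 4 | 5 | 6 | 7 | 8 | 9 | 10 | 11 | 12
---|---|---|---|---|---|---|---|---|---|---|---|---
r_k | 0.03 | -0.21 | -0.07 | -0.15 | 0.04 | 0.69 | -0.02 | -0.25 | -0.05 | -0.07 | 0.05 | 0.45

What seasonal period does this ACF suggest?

The largest autocorrelation is r_6 = 0.69, with a weaker echo at lag 12 (0.45); the remaining lags stay at or below 0.05.
The dominant spike at lag 6 indicates a seasonal period of 6.

6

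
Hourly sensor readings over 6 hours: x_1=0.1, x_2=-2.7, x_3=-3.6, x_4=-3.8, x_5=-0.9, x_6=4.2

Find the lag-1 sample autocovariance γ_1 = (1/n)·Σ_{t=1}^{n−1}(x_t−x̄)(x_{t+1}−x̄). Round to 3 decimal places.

1.540

Mean x̄ = (0.1 − 2.7 − 3.6 − 3.8 − 0.9 + 4.2)/6 = -1.1167
Σ_{t=1}^{5}(x_t−x̄)(x_{t+1}−x̄) = 9.2397
γ_1 = 9.2397 / 6 = 1.540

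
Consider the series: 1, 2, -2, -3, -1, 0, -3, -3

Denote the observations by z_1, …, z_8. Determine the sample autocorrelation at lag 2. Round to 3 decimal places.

Mean z̄ = (1 + 2 − 2 − 3 − 1 + 0 − 3 − 3)/8 = -1.1250
Numerator Σ_{t=1}^{6}(z_t−z̄)(z_{t+2}−z̄) = -12.2813
Denominator Σ(z_t−z̄)² = 26.8750
r_2 = -12.2813 / 26.8750 = -0.457

-0.457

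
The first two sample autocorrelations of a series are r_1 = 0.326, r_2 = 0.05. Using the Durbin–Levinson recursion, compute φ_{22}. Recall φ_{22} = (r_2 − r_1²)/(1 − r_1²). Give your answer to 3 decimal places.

-0.063

φ_{22} = (r_2 − r_1²) / (1 − r_1²)
r_1² = (0.326)² = 0.106276
Numerator = 0.05 − 0.1063 = -0.0563; denominator = 1 − 0.1063 = 0.8937
φ_{22} = -0.0563 / 0.8937 = -0.063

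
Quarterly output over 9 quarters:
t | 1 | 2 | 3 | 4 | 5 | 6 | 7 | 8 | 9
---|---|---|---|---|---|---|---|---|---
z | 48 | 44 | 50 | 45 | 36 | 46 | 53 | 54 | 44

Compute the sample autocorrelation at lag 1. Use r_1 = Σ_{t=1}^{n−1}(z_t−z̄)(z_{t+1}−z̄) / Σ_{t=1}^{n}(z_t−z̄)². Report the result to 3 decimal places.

0.124

Mean z̄ = (48 + 44 + 50 + 45 + 36 + 46 + 53 + 54 + 44)/9 = 46.6667
Numerator Σ_{t=1}^{8}(z_t−z̄)(z_{t+1}−z̄) = 29.5556
Denominator Σ(z_t−z̄)² = 238.0000
r_1 = 29.5556 / 238.0000 = 0.124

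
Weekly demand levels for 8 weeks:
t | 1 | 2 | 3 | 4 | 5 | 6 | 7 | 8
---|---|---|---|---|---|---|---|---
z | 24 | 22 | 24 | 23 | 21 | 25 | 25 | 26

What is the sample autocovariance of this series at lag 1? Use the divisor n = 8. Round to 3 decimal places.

0.242

Mean z̄ = (24 + 22 + 24 + 23 + 21 + 25 + 25 + 26)/8 = 23.7500
Σ_{t=1}^{7}(z_t−z̄)(z_{t+1}−z̄) = 1.9375
γ_1 = 1.9375 / 8 = 0.242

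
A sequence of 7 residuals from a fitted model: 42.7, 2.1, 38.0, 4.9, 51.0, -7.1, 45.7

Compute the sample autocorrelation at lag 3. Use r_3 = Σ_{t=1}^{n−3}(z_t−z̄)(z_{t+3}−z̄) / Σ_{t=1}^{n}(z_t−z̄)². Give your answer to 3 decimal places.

Mean z̄ = (42.7 + 2.1 + 38.0 + 4.9 + 51.0 − 7.1 + 45.7)/7 = 25.3286
Deviations from mean: 17.3714, -23.2286, 12.6714, -20.4286, 25.6714, -32.4286, 20.3714
Numerator Σ_{t=1}^{4}(z_t−z̄)(z_{t+3}−z̄) = -1778.2596
Denominator Σ(z_t−z̄)² = 3544.8543
r_3 = -1778.2596 / 3544.8543 = -0.502

-0.502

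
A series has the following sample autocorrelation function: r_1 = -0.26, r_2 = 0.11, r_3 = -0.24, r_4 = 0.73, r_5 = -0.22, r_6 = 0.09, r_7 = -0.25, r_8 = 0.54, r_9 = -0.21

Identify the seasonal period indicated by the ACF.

The largest autocorrelation is r_4 = 0.73, with a weaker echo at lag 8 (0.54); the remaining lags stay at or below 0.11.
The dominant spike at lag 4 indicates a seasonal period of 4.

4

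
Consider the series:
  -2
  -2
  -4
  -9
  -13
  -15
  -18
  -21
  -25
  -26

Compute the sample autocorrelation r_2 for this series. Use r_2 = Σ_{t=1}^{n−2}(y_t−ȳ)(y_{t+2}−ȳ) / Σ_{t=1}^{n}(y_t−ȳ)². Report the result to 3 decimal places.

Mean ȳ = (-2 − 2 − 4 − 9 − 13 − 15 − 18 − 21 − 25 − 26)/10 = -13.5000
Numerator Σ_{t=1}^{8}(y_t−ȳ)(y_{t+2}−ȳ) = 313.5000
Denominator Σ(y_t−ȳ)² = 742.5000
r_2 = 313.5000 / 742.5000 = 0.422

0.422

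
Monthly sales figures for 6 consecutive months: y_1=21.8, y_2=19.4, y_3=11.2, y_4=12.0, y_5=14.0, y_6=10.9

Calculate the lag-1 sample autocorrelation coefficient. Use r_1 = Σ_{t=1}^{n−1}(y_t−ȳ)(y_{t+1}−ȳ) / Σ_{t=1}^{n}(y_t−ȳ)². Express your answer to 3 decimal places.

0.293

Mean ȳ = (21.8 + 19.4 + 11.2 + 12.0 + 14.0 + 10.9)/6 = 14.8833
Numerator Σ_{t=1}^{5}(y_t−ȳ)(y_{t+1}−ȳ) = 31.2897
Denominator Σ(y_t−ȳ)² = 106.7683
r_1 = 31.2897 / 106.7683 = 0.293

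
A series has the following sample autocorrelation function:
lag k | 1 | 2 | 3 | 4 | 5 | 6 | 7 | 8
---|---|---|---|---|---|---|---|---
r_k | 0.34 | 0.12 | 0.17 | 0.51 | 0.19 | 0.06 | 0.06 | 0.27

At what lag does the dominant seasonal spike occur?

The largest autocorrelation is r_4 = 0.51; the remaining lags stay at or below 0.34. The elevated value at lag 1 (0.34), dropping to 0.12 at lag 2, reflects decaying short-term dependence rather than seasonality.
The dominant spike at lag 4 indicates a seasonal period of 4.

4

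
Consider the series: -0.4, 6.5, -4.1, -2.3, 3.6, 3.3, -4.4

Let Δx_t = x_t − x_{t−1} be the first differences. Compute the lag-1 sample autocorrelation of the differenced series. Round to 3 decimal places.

First differences Δx: 6.9, -10.6, 1.8, 5.9, -0.3, -7.7
Mean of differences = -0.6667
Numerator Σ(Δx_t−Δx̄)(Δx_{t+1}−Δx̄) = -83.6378
Denominator Σ(Δx_t−Δx̄)² = 254.7333
r_1(Δx) = -83.6378 / 254.7333 = -0.328

-0.328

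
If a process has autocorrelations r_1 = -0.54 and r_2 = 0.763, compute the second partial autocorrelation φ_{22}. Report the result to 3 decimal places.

φ_{22} = (r_2 − r_1²) / (1 − r_1²)
r_1² = (-0.54)² = 0.2916
Numerator = 0.763 − 0.2916 = 0.4714; denominator = 1 − 0.2916 = 0.7084
φ_{22} = 0.4714 / 0.7084 = 0.665

0.665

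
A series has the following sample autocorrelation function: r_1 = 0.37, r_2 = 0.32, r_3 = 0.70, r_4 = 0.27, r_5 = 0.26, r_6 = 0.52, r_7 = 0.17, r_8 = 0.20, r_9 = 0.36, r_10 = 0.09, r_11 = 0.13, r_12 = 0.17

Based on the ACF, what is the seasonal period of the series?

The largest autocorrelation is r_3 = 0.70, with a weaker echo at lag 6 (0.52); the remaining lags stay at or below 0.37. The elevated value at lag 1 (0.37), dropping to 0.32 at lag 2, reflects decaying short-term dependence rather than seasonality.
The dominant spike at lag 3 indicates a seasonal period of 3.

3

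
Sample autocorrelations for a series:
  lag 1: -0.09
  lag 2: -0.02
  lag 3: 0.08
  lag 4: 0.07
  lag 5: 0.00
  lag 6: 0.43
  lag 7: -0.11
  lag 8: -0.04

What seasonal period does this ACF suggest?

The largest autocorrelation is r_6 = 0.43; the remaining lags stay at or below 0.08.
The dominant spike at lag 6 indicates a seasonal period of 6.

6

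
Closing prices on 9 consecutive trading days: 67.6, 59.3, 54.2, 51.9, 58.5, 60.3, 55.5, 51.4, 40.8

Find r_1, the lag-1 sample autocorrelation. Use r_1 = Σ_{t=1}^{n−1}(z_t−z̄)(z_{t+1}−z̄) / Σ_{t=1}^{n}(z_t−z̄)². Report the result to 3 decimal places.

Mean z̄ = (67.6 + 59.3 + 54.2 + 51.9 + 58.5 + 60.3 + 55.5 + 51.4 + 40.8)/9 = 55.5000
Numerator Σ_{t=1}^{8}(z_t−z̄)(z_{t+1}−z̄) = 109.5900
Denominator Σ(z_t−z̄)² = 440.4400
r_1 = 109.5900 / 440.4400 = 0.249

0.249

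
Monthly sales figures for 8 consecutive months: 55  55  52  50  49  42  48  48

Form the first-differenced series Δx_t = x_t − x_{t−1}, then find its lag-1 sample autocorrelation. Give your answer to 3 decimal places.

-0.380

First differences Δx: 0, -3, -2, -1, -7, 6, 0
Mean of differences = -1.0000
Numerator Σ(Δx_t−Δx̄)(Δx_{t+1}−Δx̄) = -35.0000
Denominator Σ(Δx_t−Δx̄)² = 92.0000
r_1(Δx) = -35.0000 / 92.0000 = -0.380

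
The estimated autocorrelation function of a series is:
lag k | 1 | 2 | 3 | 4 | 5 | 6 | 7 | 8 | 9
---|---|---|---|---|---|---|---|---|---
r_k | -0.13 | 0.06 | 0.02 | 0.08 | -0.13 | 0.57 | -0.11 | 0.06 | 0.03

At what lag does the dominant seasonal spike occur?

6

The largest autocorrelation is r_6 = 0.57; the remaining lags stay at or below 0.08.
The dominant spike at lag 6 indicates a seasonal period of 6.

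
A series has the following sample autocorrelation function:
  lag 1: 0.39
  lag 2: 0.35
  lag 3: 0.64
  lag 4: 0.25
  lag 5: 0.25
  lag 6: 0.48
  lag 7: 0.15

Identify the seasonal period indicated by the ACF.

The largest autocorrelation is r_3 = 0.64, with a weaker echo at lag 6 (0.48); the remaining lags stay at or below 0.39. The elevated value at lag 1 (0.39), dropping to 0.35 at lag 2, reflects decaying short-term dependence rather than seasonality.
The dominant spike at lag 3 indicates a seasonal period of 3.

3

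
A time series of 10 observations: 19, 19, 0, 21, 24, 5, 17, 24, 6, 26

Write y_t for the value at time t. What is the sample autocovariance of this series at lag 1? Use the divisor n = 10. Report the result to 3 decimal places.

-34.881

Mean ȳ = (19 + 19 + 0 + 21 + 24 + 5 + 17 + 24 + 6 + 26)/10 = 16.1000
Σ_{t=1}^{9}(y_t−ȳ)(y_{t+1}−ȳ) = -348.8100
γ_1 = -348.8100 / 10 = -34.881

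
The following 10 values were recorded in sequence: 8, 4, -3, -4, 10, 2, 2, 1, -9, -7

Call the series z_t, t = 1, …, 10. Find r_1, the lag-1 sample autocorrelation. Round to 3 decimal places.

Mean z̄ = (8 + 4 − 3 − 4 + 10 + 2 + 2 + 1 − 9 − 7)/10 = 0.4000
Numerator Σ_{t=1}^{9}(z_t−z̄)(z_{t+1}−z̄) = 70.6400
Denominator Σ(z_t−z̄)² = 342.4000
r_1 = 70.6400 / 342.4000 = 0.206

0.206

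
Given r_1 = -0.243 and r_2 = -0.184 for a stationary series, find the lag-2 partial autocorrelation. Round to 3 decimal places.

-0.258

φ_{22} = (r_2 − r_1²) / (1 − r_1²)
r_1² = (-0.243)² = 0.059049
Numerator = -0.184 − 0.0590 = -0.2430; denominator = 1 − 0.0590 = 0.9410
φ_{22} = -0.2430 / 0.9410 = -0.258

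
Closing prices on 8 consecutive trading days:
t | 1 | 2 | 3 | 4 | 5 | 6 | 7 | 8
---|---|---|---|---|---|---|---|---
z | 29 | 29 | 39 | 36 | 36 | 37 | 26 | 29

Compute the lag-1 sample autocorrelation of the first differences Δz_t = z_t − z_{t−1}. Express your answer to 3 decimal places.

First differences Δz: 0, 10, -3, 0, 1, -11, 3
Mean of differences = 0.0000
Numerator Σ(Δz_t−Δz̄)(Δz_{t+1}−Δz̄) = -74.0000
Denominator Σ(Δz_t−Δz̄)² = 240.0000
r_1(Δz) = -74.0000 / 240.0000 = -0.308

-0.308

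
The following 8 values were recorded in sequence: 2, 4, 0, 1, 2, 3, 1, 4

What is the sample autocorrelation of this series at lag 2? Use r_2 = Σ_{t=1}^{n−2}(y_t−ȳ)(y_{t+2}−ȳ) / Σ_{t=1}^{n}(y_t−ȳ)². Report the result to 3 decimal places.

-0.053

Mean ȳ = (2 + 4 + 0 + 1 + 2 + 3 + 1 + 4)/8 = 2.1250
Deviations from mean: -0.1250, 1.8750, -2.1250, -1.1250, -0.1250, 0.8750, -1.1250, 1.8750
Numerator Σ_{t=1}^{6}(y_t−ȳ)(y_{t+2}−ȳ) = -0.7813
Denominator Σ(y_t−ȳ)² = 14.8750
r_2 = -0.7813 / 14.8750 = -0.053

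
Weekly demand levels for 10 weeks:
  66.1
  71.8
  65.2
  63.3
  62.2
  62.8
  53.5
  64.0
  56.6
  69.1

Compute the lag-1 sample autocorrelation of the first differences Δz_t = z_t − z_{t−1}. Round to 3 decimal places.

First differences Δz: 5.7, -6.6, -1.9, -1.1, 0.6, -9.3, 10.5, -7.4, 12.5
Mean of differences = 0.3333
Numerator Σ(Δz_t−Δz̄)(Δz_{t+1}−Δz̄) = -292.1244
Denominator Σ(Δz_t−Δz̄)² = 487.9800
r_1(Δz) = -292.1244 / 487.9800 = -0.599

-0.599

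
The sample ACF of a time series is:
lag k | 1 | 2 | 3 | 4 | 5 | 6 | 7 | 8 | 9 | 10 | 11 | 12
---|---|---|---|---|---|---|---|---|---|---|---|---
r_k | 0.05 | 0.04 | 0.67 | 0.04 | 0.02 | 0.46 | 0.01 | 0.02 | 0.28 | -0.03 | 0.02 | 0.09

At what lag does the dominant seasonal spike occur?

The largest autocorrelation is r_3 = 0.67, with weaker echoes at lags 6 (0.46) and 9 (0.28); the remaining lags stay at or below 0.09.
The dominant spike at lag 3 indicates a seasonal period of 3.

3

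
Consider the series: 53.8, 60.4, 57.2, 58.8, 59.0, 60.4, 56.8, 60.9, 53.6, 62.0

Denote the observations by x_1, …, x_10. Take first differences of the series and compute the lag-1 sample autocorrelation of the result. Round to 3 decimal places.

First differences Δx: 6.6, -3.2, 1.6, 0.2, 1.4, -3.6, 4.1, -7.3, 8.4
Mean of differences = 0.9111
Numerator Σ(Δx_t−Δx̄)(Δx_{t+1}−Δx̄) = -131.3246
Denominator Σ(Δx_t−Δx̄)² = 204.5089
r_1(Δx) = -131.3246 / 204.5089 = -0.642

-0.642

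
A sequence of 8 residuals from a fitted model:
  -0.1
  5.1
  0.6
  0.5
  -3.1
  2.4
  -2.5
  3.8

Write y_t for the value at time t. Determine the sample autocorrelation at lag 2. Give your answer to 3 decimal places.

Mean ȳ = (-0.1 + 5.1 + 0.6 + 0.5 − 3.1 + 2.4 − 2.5 + 3.8)/8 = 0.8375
Deviations from mean: -0.9375, 4.2625, -0.2375, -0.3375, -3.9375, 1.5625, -3.3375, 2.9625
Numerator Σ_{t=1}^{6}(y_t−ȳ)(y_{t+2}−ȳ) = 16.9622
Denominator Σ(y_t−ȳ)² = 57.0788
r_2 = 16.9622 / 57.0788 = 0.297

0.297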